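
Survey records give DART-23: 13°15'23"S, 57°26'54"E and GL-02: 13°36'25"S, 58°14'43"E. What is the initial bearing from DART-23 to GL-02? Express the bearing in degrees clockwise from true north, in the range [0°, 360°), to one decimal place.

114.4°

DART-23: φ = -13.25639°, λ = +57.44833°
GL-02: φ = -13.60694°, λ = +58.24528°
Δλ = 0.7969°
y = sin Δλ · cos φ₂ = 0.013518
x = cos φ₁ sin φ₂ − sin φ₁ cos φ₂ cos Δλ = -0.006140
θ = atan2(y, x) = 114.4268° → 114.4268° (mod 360°)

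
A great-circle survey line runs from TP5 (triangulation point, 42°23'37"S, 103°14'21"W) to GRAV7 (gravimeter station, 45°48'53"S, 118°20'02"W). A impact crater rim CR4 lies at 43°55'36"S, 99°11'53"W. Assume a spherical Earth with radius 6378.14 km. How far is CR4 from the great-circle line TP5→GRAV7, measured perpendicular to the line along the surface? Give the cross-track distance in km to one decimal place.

289.5 km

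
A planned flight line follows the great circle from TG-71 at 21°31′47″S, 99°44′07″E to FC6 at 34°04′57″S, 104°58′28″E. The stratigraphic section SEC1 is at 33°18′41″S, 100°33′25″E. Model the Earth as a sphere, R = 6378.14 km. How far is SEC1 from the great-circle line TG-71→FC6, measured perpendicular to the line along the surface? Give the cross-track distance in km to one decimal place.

353.8 km

TG-71: φ = -21.52972°, λ = +99.73528°
FC6: φ = -34.08250°, λ = +104.97444°
SEC1: φ = -33.31139°, λ = +100.55694°
δ₁₃ = central angle TG-71→SEC1 = 0.206020 rad  (haversine)
θ₁₃ = bearing TG-71→SEC1 = 176.641°,  θ₁₂ = bearing TG-71→FC6 = 160.917°
dₓₜ = R·arcsin(sin δ₁₃ · sin(θ₁₃ − θ₁₂)) = 6378.14·arcsin(0.20457·sin(15.725°)) = 353.790 km
|dₓₜ| = 353.790 km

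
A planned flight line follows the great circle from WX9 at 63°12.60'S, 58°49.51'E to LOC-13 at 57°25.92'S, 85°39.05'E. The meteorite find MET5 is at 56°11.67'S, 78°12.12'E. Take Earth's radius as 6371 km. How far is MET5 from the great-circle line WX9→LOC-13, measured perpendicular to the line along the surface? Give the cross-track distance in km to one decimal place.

WX9: φ = -63.21000°, λ = +58.82517°
LOC-13: φ = -57.43200°, λ = +85.65083°
MET5: φ = -56.19450°, λ = +78.20200°
δ₁₃ = central angle WX9→MET5 = 0.208663 rad  (haversine)
θ₁₃ = bearing WX9→MET5 = 63.012°,  θ₁₂ = bearing WX9→LOC-13 = 78.604°
dₓₜ = R·arcsin(sin δ₁₃ · sin(θ₁₃ − θ₁₂)) = 6371·arcsin(0.20715·sin(-15.592°)) = -354.921 km
|dₓₜ| = 354.921 km

354.9 km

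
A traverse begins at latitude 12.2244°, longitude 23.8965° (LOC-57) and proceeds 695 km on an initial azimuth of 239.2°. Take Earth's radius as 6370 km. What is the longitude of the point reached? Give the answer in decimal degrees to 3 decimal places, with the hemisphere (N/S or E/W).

18.463°E

δ = d/R = 695/6370 = 0.109105 rad
φ₂ = arcsin(sin φ₁ cos δ + cos φ₁ sin δ cos θ)
   = arcsin(0.21174·0.99405 + 0.97733·0.10889·-0.51204) = 8.97424°
λ₂ = λ₁ + atan2(sin θ sin δ cos φ₁, cos δ − sin φ₁ sin φ₂) = 18.46301°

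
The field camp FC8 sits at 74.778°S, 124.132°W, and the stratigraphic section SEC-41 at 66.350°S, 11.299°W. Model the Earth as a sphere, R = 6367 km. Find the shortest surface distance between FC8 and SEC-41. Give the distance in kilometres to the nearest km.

Δφ = 8.4280°,  Δλ = 112.8330°
a = sin²(Δφ/2) + cos φ₁ cos φ₂ sin²(Δλ/2) = 0.078498
c = 2·arcsin(√a) = 0.567952 rad = 32.5413°
d = R·c = 6367 × 0.567952 = 3616.2 km

3616 km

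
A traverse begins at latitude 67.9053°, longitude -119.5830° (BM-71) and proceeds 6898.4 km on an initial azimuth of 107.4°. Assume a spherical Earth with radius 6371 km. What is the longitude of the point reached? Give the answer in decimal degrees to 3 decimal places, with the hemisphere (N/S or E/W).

δ = d/R = 6898.4/6371 = 1.082781 rad
φ₂ = arcsin(sin φ₁ cos δ + cos φ₁ sin δ cos θ)
   = arcsin(0.92656·0.46887 + 0.37614·0.88327·-0.29904) = 19.57805°
λ₂ = λ₁ + atan2(sin θ sin δ cos φ₁, cos δ − sin φ₁ sin φ₂) = -56.13027°

56.130°W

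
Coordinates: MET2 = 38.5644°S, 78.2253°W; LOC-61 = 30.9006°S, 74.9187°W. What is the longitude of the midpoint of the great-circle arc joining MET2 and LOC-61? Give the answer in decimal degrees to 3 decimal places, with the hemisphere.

Bx = cos φ₂ cos Δλ = 0.856631,  By = cos φ₂ sin Δλ = 0.049492
φₘ = atan2(sin φ₁ + sin φ₂, √((cos φ₁ + Bx)² + By²)) = -34.74365°
λₘ = λ₁ + atan2(By, cos φ₁ + Bx) = -76.49521°

76.495°W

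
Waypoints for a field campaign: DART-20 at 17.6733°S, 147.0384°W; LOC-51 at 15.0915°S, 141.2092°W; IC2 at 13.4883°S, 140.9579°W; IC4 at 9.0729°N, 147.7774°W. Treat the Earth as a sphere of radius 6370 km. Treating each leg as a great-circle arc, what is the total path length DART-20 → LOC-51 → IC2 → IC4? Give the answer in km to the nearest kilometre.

DART-20→LOC-51: c = 0.107495 rad, d = 684.74 km
LOC-51→IC2: c = 0.028302 rad, d = 180.28 km
IC2→IC4: c = 0.411113 rad, d = 2618.79 km
Total = 684.74 + 180.28 + 2618.79 = 3483.82 km

3484 km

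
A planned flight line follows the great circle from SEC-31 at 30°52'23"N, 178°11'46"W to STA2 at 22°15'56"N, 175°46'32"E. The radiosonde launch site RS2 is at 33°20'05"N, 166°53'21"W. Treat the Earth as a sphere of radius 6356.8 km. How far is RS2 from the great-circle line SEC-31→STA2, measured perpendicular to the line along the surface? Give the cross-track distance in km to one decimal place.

SEC-31: φ = +30.87306°, λ = -178.19611°
STA2: φ = +22.26556°, λ = +175.77556°
RS2: φ = +33.33472°, λ = -166.88917°
δ₁₃ = central angle SEC-31→RS2 = 0.172498 rad  (haversine)
θ₁₃ = bearing SEC-31→RS2 = 72.620°,  θ₁₂ = bearing SEC-31→STA2 = 213.464°
dₓₜ = R·arcsin(sin δ₁₃ · sin(θ₁₃ − θ₁₂)) = 6356.8·arcsin(0.17164·sin(-140.844°)) = -690.316 km
|dₓₜ| = 690.316 km

690.3 km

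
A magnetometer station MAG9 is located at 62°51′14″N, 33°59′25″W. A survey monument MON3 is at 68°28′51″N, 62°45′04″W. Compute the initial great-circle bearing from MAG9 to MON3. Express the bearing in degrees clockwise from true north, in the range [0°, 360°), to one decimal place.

308.1°

MAG9: φ = +62.85389°, λ = -33.99028°
MON3: φ = +68.48083°, λ = -62.75111°
Δλ = -28.7608°
y = sin Δλ · cos φ₂ = -0.176493
x = cos φ₁ sin φ₂ − sin φ₁ cos φ₂ cos Δλ = 0.138318
θ = atan2(y, x) = -51.9142° → 308.0858° (mod 360°)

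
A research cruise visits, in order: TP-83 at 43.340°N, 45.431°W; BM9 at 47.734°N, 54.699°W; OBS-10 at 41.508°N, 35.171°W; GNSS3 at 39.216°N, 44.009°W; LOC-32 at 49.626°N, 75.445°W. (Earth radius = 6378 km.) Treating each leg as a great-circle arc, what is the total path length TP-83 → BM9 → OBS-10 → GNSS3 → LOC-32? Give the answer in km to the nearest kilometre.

6081 km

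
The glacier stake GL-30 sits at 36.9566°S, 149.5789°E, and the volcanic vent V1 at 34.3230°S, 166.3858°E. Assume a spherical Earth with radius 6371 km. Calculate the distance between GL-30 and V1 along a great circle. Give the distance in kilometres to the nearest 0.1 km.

1544.6 km

Δφ = 2.6336°,  Δλ = 16.8069°
a = sin²(Δφ/2) + cos φ₁ cos φ₂ sin²(Δλ/2) = 0.014623
c = 2·arcsin(√a) = 0.242445 rad = 13.8911°
d = R·c = 6371 × 0.242445 = 1544.6 km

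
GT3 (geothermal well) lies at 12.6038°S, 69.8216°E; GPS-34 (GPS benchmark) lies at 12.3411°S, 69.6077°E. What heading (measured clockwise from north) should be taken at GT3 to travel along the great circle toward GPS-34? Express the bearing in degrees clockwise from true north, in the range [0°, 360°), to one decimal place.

321.5°

Δλ = -0.2139°
y = sin Δλ · cos φ₂ = -0.003647
x = cos φ₁ sin φ₂ − sin φ₁ cos φ₂ cos Δλ = 0.004583
θ = atan2(y, x) = -38.5086° → 321.4914° (mod 360°)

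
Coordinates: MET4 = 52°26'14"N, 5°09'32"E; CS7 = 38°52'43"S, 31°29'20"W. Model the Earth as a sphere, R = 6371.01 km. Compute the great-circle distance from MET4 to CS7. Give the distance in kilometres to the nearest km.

10753 km

MET4: φ = +52.43722°, λ = +5.15889°
CS7: φ = -38.87861°, λ = -31.48889°
Δφ = -91.3158°,  Δλ = -36.6478°
a = sin²(Δφ/2) + cos φ₁ cos φ₂ sin²(Δλ/2) = 0.558390
c = 2·arcsin(√a) = 1.687843 rad = 96.7063°
d = R·c = 6371.01 × 1.687843 = 10753.3 km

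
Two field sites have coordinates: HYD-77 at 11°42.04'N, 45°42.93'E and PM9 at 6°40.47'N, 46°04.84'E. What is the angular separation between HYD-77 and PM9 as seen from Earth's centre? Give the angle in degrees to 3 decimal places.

HYD-77: φ = +11.70067°, λ = +45.71550°
PM9: φ = +6.67450°, λ = +46.08067°
Δφ = -5.0262°,  Δλ = 0.3652°
a = sin²(Δφ/2) + cos φ₁ cos φ₂ sin²(Δλ/2) = 0.001932
c = 2·arcsin(√a) = 0.087948 rad = 5.0391°

5.039°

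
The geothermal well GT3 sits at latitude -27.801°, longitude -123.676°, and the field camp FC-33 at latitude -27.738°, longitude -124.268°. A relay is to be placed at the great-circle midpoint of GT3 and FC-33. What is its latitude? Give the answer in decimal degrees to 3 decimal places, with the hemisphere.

Bx = cos φ₂ cos Δλ = 0.885038,  By = cos φ₂ sin Δλ = -0.009145
φₘ = atan2(sin φ₁ + sin φ₂, √((cos φ₁ + Bx)² + By²)) = -27.76982°
λₘ = λ₁ + atan2(By, cos φ₁ + Bx) = -123.97209°

27.770°S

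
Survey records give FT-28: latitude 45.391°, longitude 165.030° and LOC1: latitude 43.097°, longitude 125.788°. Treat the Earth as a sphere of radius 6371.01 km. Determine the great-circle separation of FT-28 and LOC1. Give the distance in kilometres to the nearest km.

3105 km

Δφ = -2.2940°,  Δλ = -39.2420°
a = sin²(Δφ/2) + cos φ₁ cos φ₂ sin²(Δλ/2) = 0.058223
c = 2·arcsin(√a) = 0.487399 rad = 27.9259°
d = R·c = 6371.01 × 0.487399 = 3105.2 km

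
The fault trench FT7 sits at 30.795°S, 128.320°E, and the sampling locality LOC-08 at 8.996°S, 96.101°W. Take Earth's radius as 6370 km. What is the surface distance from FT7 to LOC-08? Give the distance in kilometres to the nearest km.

Δφ = 21.7990°,  Δλ = 135.5790°
a = sin²(Δφ/2) + cos φ₁ cos φ₂ sin²(Δλ/2) = 0.762957
c = 2·arcsin(√a) = 2.124586 rad = 121.7298°
d = R·c = 6370 × 2.124586 = 13533.6 km

13534 km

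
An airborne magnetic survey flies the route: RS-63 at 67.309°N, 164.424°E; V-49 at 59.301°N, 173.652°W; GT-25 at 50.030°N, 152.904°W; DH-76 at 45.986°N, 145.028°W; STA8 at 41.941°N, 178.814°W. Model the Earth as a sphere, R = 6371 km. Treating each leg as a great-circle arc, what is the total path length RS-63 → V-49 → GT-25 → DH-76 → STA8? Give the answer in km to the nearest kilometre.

6531 km

RS-63→V-49: c = 0.219503 rad, d = 1398.45 km
V-49→GT-25: c = 0.262791 rad, d = 1674.24 km
GT-25→DH-76: c = 0.115825 rad, d = 737.92 km
DH-76→STA8: c = 0.426969 rad, d = 2720.22 km
Total = 1398.45 + 1674.24 + 737.92 + 2720.22 = 6530.84 km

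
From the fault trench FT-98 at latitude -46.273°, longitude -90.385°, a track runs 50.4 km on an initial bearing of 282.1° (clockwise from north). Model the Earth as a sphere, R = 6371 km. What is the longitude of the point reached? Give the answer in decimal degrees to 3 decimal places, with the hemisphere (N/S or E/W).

91.025°W

δ = d/R = 50.4/6371 = 0.007911 rad
φ₂ = arcsin(sin φ₁ cos δ + cos φ₁ sin δ cos θ)
   = arcsin(-0.72264·0.99997 + 0.69122·0.00791·0.20962) = -46.17620°
λ₂ = λ₁ + atan2(sin θ sin δ cos φ₁, cos δ − sin φ₁ sin φ₂) = -91.02504°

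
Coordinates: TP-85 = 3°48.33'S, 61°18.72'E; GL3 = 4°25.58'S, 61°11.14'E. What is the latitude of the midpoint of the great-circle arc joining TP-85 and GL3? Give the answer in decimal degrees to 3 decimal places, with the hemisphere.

TP-85: φ = -3.80550°, λ = +61.31200°
GL3: φ = -4.42633°, λ = +61.18567°
Bx = cos φ₂ cos Δλ = 0.997015,  By = cos φ₂ sin Δλ = -0.002198
φₘ = atan2(sin φ₁ + sin φ₂, √((cos φ₁ + Bx)² + By²)) = -4.11592°
λₘ = λ₁ + atan2(By, cos φ₁ + Bx) = 61.24886°

4.116°S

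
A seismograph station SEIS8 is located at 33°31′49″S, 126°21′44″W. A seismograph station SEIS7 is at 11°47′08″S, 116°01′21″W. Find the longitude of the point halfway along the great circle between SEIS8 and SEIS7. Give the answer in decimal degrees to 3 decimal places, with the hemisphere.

SEIS8: φ = -33.53028°, λ = -126.36222°
SEIS7: φ = -11.78556°, λ = -116.02250°
Bx = cos φ₂ cos Δλ = 0.963022,  By = cos φ₂ sin Δλ = 0.175701
φₘ = atan2(sin φ₁ + sin φ₂, √((cos φ₁ + Bx)² + By²)) = -22.74053°
λₘ = λ₁ + atan2(By, cos φ₁ + Bx) = -120.77673°

120.777°W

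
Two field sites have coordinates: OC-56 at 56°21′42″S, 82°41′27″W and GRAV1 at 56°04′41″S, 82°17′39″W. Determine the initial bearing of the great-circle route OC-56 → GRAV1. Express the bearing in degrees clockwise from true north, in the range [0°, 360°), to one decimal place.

38.0°

OC-56: φ = -56.36167°, λ = -82.69083°
GRAV1: φ = -56.07806°, λ = -82.29417°
Δλ = 0.3967°
y = sin Δλ · cos φ₂ = 0.003864
x = cos φ₁ sin φ₂ − sin φ₁ cos φ₂ cos Δλ = 0.004939
θ = atan2(y, x) = 38.0353° → 38.0353° (mod 360°)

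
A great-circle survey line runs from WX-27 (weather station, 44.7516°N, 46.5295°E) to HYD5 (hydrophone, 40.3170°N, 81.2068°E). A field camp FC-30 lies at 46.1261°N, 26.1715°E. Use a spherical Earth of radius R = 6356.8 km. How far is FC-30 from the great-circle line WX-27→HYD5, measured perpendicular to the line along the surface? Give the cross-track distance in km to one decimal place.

δ₁₃ = central angle WX-27→FC-30 = 0.249774 rad  (haversine)
θ₁₃ = bearing WX-27→FC-30 = 282.729°,  θ₁₂ = bearing WX-27→HYD5 = 87.620°
dₓₜ = R·arcsin(sin δ₁₃ · sin(θ₁₃ − θ₁₂)) = 6356.8·arcsin(0.24719·sin(195.110°)) = -409.869 km
|dₓₜ| = 409.869 km

409.9 km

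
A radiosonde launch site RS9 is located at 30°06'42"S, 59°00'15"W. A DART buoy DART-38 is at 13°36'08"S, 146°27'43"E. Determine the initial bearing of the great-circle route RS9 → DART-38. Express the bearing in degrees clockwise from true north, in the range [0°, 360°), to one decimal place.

RS9: φ = -30.11167°, λ = -59.00417°
DART-38: φ = -13.60222°, λ = +146.46194°
Δλ = -154.5339°
y = sin Δλ · cos φ₂ = -0.417917
x = cos φ₁ sin φ₂ − sin φ₁ cos φ₂ cos Δλ = -0.643681
θ = atan2(y, x) = -147.0059° → 212.9941° (mod 360°)

213.0°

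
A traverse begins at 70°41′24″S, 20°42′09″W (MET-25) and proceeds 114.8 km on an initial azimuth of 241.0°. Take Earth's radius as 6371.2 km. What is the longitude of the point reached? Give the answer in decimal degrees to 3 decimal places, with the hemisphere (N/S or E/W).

23.501°W

MET-25: φ = -70.69000°, λ = -20.70250°
δ = d/R = 114.8/6371.2 = 0.018019 rad
φ₂ = arcsin(sin φ₁ cos δ + cos φ₁ sin δ cos θ)
   = arcsin(-0.94374·0.99984 + 0.33068·0.01802·-0.48481) = -71.16968°
λ₂ = λ₁ + atan2(sin θ sin δ cos φ₁, cos δ − sin φ₁ sin φ₂) = -23.50099°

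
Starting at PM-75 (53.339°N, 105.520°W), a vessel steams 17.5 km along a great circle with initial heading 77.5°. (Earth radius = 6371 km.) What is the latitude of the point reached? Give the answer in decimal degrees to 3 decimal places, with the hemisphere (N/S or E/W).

δ = d/R = 17.5/6371 = 0.002747 rad
φ₂ = arcsin(sin φ₁ cos δ + cos φ₁ sin δ cos θ)
   = arcsin(0.80218·1.00000 + 0.59708·0.00275·0.21644) = 53.37279°
λ₂ = λ₁ + atan2(sin θ sin δ cos φ₁, cos δ − sin φ₁ sin φ₂) = -105.26246°

53.373°N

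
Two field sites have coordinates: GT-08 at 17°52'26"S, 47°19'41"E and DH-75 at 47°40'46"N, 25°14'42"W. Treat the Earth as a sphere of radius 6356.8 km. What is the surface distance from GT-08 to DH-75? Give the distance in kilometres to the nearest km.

10208 km

GT-08: φ = -17.87389°, λ = +47.32806°
DH-75: φ = +47.67944°, λ = -25.24500°
Δφ = 65.5533°,  Δλ = -72.5731°
a = sin²(Δφ/2) + cos φ₁ cos φ₂ sin²(Δλ/2) = 0.517514
c = 2·arcsin(√a) = 1.605832 rad = 92.0074°
d = R·c = 6356.8 × 1.605832 = 10208.0 km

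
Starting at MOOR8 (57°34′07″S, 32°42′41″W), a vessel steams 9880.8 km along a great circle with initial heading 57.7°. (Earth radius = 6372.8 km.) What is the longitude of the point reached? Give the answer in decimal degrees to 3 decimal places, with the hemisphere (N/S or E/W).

28.633°E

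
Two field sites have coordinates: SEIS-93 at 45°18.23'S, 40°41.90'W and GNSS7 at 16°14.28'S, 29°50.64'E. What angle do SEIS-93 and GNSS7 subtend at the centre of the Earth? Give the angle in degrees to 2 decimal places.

64.93°

SEIS-93: φ = -45.30383°, λ = -40.69833°
GNSS7: φ = -16.23800°, λ = +29.84400°
Δφ = 29.0658°,  Δλ = 70.5423°
a = sin²(Δφ/2) + cos φ₁ cos φ₂ sin²(Δλ/2) = 0.288141
c = 2·arcsin(√a) = 1.133250 rad = 64.9304°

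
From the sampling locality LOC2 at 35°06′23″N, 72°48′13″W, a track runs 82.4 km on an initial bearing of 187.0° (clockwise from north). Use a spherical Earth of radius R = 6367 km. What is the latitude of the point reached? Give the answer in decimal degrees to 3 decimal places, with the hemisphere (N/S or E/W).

LOC2: φ = +35.10639°, λ = -72.80361°
δ = d/R = 82.4/6367 = 0.012942 rad
φ₂ = arcsin(sin φ₁ cos δ + cos φ₁ sin δ cos θ)
   = arcsin(0.57510·0.99992 + 0.81809·0.01294·-0.99255) = 34.37036°
λ₂ = λ₁ + atan2(sin θ sin δ cos φ₁, cos δ − sin φ₁ sin φ₂) = -72.91309°

34.370°N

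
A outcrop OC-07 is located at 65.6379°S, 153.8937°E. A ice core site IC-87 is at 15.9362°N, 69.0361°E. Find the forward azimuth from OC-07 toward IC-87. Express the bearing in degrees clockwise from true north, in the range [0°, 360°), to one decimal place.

Δλ = -84.8576°
y = sin Δλ · cos φ₂ = -0.957698
x = cos φ₁ sin φ₂ − sin φ₁ cos φ₂ cos Δλ = 0.191772
θ = atan2(y, x) = -78.6767° → 281.3233° (mod 360°)

281.3°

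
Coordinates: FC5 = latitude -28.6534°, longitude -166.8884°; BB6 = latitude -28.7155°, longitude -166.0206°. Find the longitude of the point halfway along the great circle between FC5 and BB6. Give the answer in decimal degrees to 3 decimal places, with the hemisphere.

166.455°W

Bx = cos φ₂ cos Δλ = 0.876916,  By = cos φ₂ sin Δλ = 0.013283
φₘ = atan2(sin φ₁ + sin φ₂, √((cos φ₁ + Bx)² + By²)) = -28.68514°
λₘ = λ₁ + atan2(By, cos φ₁ + Bx) = -166.45463°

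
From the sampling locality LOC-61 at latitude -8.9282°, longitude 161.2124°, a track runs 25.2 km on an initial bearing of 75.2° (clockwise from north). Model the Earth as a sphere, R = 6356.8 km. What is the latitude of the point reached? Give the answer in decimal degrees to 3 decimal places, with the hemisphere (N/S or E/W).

δ = d/R = 25.2/6356.8 = 0.003964 rad
φ₂ = arcsin(sin φ₁ cos δ + cos φ₁ sin δ cos θ)
   = arcsin(-0.15520·0.99999 + 0.98788·0.00396·0.25545) = -8.87011°
λ₂ = λ₁ + atan2(sin θ sin δ cos φ₁, cos δ − sin φ₁ sin φ₂) = 161.43466°

8.870°S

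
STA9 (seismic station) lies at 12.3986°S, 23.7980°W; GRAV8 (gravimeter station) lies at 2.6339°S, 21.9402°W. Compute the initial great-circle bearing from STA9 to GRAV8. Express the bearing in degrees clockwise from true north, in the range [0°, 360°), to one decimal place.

Δλ = 1.8578°
y = sin Δλ · cos φ₂ = 0.032385
x = cos φ₁ sin φ₂ − sin φ₁ cos φ₂ cos Δλ = 0.169490
θ = atan2(y, x) = 10.8173° → 10.8173° (mod 360°)

10.8°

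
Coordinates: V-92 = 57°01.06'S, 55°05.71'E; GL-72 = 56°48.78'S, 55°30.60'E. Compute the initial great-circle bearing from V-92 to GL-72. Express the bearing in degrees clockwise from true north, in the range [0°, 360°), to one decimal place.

48.1°

V-92: φ = -57.01767°, λ = +55.09517°
GL-72: φ = -56.81300°, λ = +55.51000°
Δλ = 0.4148°
y = sin Δλ · cos φ₂ = 0.003963
x = cos φ₁ sin φ₂ − sin φ₁ cos φ₂ cos Δλ = 0.003560
θ = atan2(y, x) = 48.0663° → 48.0663° (mod 360°)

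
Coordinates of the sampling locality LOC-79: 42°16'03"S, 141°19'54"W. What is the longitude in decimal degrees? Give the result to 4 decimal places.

141.3317°W

141° + 19′/60 + 54″/3600 = 141 + 0.31667 + 0.01500 = 141.3317°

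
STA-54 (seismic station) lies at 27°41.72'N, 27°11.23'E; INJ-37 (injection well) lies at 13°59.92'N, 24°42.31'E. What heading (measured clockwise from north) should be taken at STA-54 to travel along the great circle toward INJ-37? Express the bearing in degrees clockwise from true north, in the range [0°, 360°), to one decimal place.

190.1°

STA-54: φ = +27.69533°, λ = +27.18717°
INJ-37: φ = +13.99867°, λ = +24.70517°
Δλ = -2.4820°
y = sin Δλ · cos φ₂ = -0.042019
x = cos φ₁ sin φ₂ − sin φ₁ cos φ₂ cos Δλ = -0.236359
θ = atan2(y, x) = -169.9194° → 190.0806° (mod 360°)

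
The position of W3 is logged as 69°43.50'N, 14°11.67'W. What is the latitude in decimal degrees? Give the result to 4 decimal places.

69.7250°N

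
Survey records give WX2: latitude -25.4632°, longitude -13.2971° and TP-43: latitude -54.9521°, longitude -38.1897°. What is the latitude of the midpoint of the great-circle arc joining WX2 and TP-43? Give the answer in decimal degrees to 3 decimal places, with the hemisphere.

40.847°S

Bx = cos φ₂ cos Δλ = 0.520911,  By = cos φ₂ sin Δλ = -0.241717
φₘ = atan2(sin φ₁ + sin φ₂, √((cos φ₁ + Bx)² + By²)) = -40.84659°
λₘ = λ₁ + atan2(By, cos φ₁ + Bx) = -22.93246°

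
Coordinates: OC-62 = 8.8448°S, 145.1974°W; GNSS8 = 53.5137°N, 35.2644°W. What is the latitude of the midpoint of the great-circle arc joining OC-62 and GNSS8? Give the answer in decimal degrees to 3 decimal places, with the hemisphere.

Bx = cos φ₂ cos Δλ = -0.202722,  By = cos φ₂ sin Δλ = 0.559007
φₘ = atan2(sin φ₁ + sin φ₂, √((cos φ₁ + Bx)² + By²)) = 34.00023°
λₘ = λ₁ + atan2(By, cos φ₁ + Bx) = -109.75562°

34.000°N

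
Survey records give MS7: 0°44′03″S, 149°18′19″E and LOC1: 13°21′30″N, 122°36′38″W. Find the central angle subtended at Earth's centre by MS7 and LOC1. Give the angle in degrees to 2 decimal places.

88.31°

MS7: φ = -0.73417°, λ = +149.30528°
LOC1: φ = +13.35833°, λ = -122.61056°
Δφ = 14.0925°,  Δλ = 88.0842°
a = sin²(Δφ/2) + cos φ₁ cos φ₂ sin²(Δλ/2) = 0.485218
c = 2·arcsin(√a) = 1.541228 rad = 88.3059°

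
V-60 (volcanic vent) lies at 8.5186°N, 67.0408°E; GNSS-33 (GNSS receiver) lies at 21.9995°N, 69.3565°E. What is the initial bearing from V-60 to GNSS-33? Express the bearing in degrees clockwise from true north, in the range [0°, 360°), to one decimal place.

9.1°

Δλ = 2.3157°
y = sin Δλ · cos φ₂ = 0.037464
x = cos φ₁ sin φ₂ − sin φ₁ cos φ₂ cos Δλ = 0.233233
θ = atan2(y, x) = 9.1253° → 9.1253° (mod 360°)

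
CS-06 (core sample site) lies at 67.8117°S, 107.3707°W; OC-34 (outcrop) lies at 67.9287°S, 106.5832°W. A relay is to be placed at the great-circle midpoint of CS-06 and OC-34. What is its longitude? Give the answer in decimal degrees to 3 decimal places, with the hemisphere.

Bx = cos φ₂ cos Δλ = 0.375725,  By = cos φ₂ sin Δλ = 0.005164
φₘ = atan2(sin φ₁ + sin φ₂, √((cos φ₁ + Bx)² + By²)) = -67.87067°
λₘ = λ₁ + atan2(By, cos φ₁ + Bx) = -106.97794°

106.978°W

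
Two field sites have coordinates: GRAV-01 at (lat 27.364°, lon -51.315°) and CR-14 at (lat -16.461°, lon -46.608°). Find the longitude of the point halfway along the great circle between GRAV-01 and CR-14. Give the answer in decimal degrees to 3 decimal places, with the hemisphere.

Bx = cos φ₂ cos Δλ = 0.955778,  By = cos φ₂ sin Δλ = 0.078697
φₘ = atan2(sin φ₁ + sin φ₂, √((cos φ₁ + Bx)² + By²)) = 5.45607°
λₘ = λ₁ + atan2(By, cos φ₁ + Bx) = -48.87110°

48.871°W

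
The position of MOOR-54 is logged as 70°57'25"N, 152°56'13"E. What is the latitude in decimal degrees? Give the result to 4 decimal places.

70.9569°N

70° + 57′/60 + 25″/3600 = 70 + 0.95000 + 0.00694 = 70.9569°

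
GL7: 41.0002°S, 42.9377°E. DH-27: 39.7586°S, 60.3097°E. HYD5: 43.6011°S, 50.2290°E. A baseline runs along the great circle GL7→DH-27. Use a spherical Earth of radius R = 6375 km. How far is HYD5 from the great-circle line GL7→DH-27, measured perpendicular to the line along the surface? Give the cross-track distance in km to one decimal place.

δ₁₃ = central angle GL7→HYD5 = 0.104446 rad  (haversine)
θ₁₃ = bearing GL7→HYD5 = 118.171°,  θ₁₂ = bearing GL7→DH-27 = 90.334°
dₓₜ = R·arcsin(sin δ₁₃ · sin(θ₁₃ − θ₁₂)) = 6375·arcsin(0.10426·sin(27.838°)) = 310.486 km
|dₓₜ| = 310.486 km

310.5 km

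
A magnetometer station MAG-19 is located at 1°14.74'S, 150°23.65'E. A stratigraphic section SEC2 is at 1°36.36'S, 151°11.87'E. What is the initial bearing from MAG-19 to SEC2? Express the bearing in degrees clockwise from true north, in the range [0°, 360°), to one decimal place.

114.2°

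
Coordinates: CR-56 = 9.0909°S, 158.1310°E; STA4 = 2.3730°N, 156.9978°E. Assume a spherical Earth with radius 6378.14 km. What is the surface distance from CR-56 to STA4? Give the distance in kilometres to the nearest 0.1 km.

Δφ = 11.4639°,  Δλ = -1.1332°
a = sin²(Δφ/2) + cos φ₁ cos φ₂ sin²(Δλ/2) = 0.010071
c = 2·arcsin(√a) = 0.201051 rad = 11.5194°
d = R·c = 6378.14 × 0.201051 = 1282.3 km

1282.3 km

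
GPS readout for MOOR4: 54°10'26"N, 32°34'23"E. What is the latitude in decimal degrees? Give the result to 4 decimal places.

54.1739°N

54° + 10′/60 + 26″/3600 = 54 + 0.16667 + 0.00722 = 54.1739°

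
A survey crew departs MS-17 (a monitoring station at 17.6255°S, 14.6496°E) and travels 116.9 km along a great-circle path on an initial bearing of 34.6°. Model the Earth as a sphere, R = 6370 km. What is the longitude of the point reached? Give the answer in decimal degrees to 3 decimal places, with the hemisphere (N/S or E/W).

δ = d/R = 116.9/6370 = 0.018352 rad
φ₂ = arcsin(sin φ₁ cos δ + cos φ₁ sin δ cos θ)
   = arcsin(-0.30279·0.99983 + 0.95306·0.01835·0.82314) = -16.75903°
λ₂ = λ₁ + atan2(sin θ sin δ cos φ₁, cos δ − sin φ₁ sin φ₂) = 15.27313°

15.273°E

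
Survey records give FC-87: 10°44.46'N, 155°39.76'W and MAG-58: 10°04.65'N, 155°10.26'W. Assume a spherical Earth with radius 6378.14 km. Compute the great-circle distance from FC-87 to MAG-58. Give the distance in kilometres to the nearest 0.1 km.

FC-87: φ = +10.74100°, λ = -155.66267°
MAG-58: φ = +10.07750°, λ = -155.17100°
Δφ = -0.6635°,  Δλ = 0.4917°
a = sin²(Δφ/2) + cos φ₁ cos φ₂ sin²(Δλ/2) = 0.000051
c = 2·arcsin(√a) = 0.014330 rad = 0.8210°
d = R·c = 6378.14 × 0.014330 = 91.4 km

91.4 km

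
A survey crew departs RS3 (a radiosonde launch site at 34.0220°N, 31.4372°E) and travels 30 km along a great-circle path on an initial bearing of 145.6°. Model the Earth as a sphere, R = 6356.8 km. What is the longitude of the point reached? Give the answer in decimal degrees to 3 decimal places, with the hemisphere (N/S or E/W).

δ = d/R = 30/6356.8 = 0.004719 rad
φ₂ = arcsin(sin φ₁ cos δ + cos φ₁ sin δ cos θ)
   = arcsin(0.55951·0.99999 + 0.82882·0.00472·-0.82511) = 33.79875°
λ₂ = λ₁ + atan2(sin θ sin δ cos φ₁, cos δ − sin φ₁ sin φ₂) = 31.62104°

31.621°E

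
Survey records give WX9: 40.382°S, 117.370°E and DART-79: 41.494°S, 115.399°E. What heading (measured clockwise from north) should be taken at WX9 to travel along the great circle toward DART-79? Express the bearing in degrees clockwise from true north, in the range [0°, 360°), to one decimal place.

Δλ = -1.9710°
y = sin Δλ · cos φ₂ = -0.025762
x = cos φ₁ sin φ₂ − sin φ₁ cos φ₂ cos Δλ = -0.019694
θ = atan2(y, x) = -127.3967° → 232.6033° (mod 360°)

232.6°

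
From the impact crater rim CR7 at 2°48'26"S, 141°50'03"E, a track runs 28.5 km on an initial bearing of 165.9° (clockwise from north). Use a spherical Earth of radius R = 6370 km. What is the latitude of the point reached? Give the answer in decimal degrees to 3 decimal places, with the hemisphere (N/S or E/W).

3.056°S

CR7: φ = -2.80722°, λ = +141.83417°
δ = d/R = 28.5/6370 = 0.004474 rad
φ₂ = arcsin(sin φ₁ cos δ + cos φ₁ sin δ cos θ)
   = arcsin(-0.04898·0.99999 + 0.99880·0.00447·-0.96987) = -3.05584°
λ₂ = λ₁ + atan2(sin θ sin δ cos φ₁, cos δ − sin φ₁ sin φ₂) = 141.89671°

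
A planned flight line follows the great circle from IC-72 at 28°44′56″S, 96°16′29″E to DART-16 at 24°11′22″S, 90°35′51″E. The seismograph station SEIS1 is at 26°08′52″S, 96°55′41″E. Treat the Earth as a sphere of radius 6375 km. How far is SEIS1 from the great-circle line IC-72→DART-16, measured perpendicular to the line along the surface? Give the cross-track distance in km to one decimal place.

IC-72: φ = -28.74889°, λ = +96.27472°
DART-16: φ = -24.18944°, λ = +90.59750°
SEIS1: φ = -26.14778°, λ = +96.92806°
δ₁₃ = central angle IC-72→SEIS1 = 0.046512 rad  (haversine)
θ₁₃ = bearing IC-72→SEIS1 = 12.718°,  θ₁₂ = bearing IC-72→DART-16 = 310.599°
dₓₜ = R·arcsin(sin δ₁₃ · sin(θ₁₃ − θ₁₂)) = 6375·arcsin(0.04649·sin(-297.882°)) = 262.071 km
|dₓₜ| = 262.071 km

262.1 km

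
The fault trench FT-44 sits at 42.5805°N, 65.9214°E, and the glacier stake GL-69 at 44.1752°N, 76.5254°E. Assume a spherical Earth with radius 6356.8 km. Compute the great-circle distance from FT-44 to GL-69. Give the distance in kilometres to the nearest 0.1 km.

Δφ = 1.5947°,  Δλ = 10.6040°
a = sin²(Δφ/2) + cos φ₁ cos φ₂ sin²(Δλ/2) = 0.004703
c = 2·arcsin(√a) = 0.137264 rad = 7.8647°
d = R·c = 6356.8 × 0.137264 = 872.6 km

872.6 km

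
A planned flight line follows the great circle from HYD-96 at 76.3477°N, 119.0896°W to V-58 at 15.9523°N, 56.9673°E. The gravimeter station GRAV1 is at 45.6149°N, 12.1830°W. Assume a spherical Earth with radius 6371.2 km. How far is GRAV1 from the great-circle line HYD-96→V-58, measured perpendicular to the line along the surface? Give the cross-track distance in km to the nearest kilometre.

4454 km

δ₁₃ = central angle HYD-96→GRAV1 = 0.867874 rad  (haversine)
θ₁₃ = bearing HYD-96→GRAV1 = 61.303°,  θ₁₂ = bearing HYD-96→V-58 = 3.794°
dₓₜ = R·arcsin(sin δ₁₃ · sin(θ₁₃ − θ₁₂)) = 6371.2·arcsin(0.76296·sin(57.509°)) = 4454.173 km
|dₓₜ| = 4454.173 km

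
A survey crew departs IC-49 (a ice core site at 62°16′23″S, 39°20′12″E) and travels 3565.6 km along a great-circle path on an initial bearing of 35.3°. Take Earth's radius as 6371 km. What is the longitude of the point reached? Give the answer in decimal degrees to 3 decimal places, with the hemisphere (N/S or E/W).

IC-49: φ = -62.27306°, λ = +39.33667°
δ = d/R = 3565.6/6371 = 0.559661 rad
φ₂ = arcsin(sin φ₁ cos δ + cos φ₁ sin δ cos θ)
   = arcsin(-0.88517·0.84744 + 0.46526·0.53090·0.81614) = -33.26678°
λ₂ = λ₁ + atan2(sin θ sin δ cos φ₁, cos δ − sin φ₁ sin φ₂) = 60.86193°

60.862°E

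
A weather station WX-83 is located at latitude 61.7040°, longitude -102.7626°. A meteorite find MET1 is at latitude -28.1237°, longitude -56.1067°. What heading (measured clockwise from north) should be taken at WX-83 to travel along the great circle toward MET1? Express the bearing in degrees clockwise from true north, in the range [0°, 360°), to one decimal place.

139.7°

Δλ = 46.6559°
y = sin Δλ · cos φ₂ = 0.641380
x = cos φ₁ sin φ₂ − sin φ₁ cos φ₂ cos Δλ = -0.756452
θ = atan2(y, x) = 139.7061° → 139.7061° (mod 360°)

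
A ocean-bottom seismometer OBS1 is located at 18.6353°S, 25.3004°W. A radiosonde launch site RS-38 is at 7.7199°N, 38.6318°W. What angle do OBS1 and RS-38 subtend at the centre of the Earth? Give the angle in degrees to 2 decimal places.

Δφ = 26.3552°,  Δλ = -13.3314°
a = sin²(Δφ/2) + cos φ₁ cos φ₂ sin²(Δλ/2) = 0.064622
c = 2·arcsin(√a) = 0.514059 rad = 29.4534°

29.45°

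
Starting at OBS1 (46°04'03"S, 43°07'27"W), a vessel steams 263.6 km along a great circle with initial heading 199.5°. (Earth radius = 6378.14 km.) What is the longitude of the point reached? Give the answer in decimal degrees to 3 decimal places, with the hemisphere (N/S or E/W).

44.312°W

OBS1: φ = -46.06750°, λ = -43.12417°
δ = d/R = 263.6/6378.14 = 0.041329 rad
φ₂ = arcsin(sin φ₁ cos δ + cos φ₁ sin δ cos θ)
   = arcsin(-0.72016·0.99915 + 0.69381·0.04132·-0.94264) = -48.29366°
λ₂ = λ₁ + atan2(sin θ sin δ cos φ₁, cos δ − sin φ₁ sin φ₂) = -44.31199°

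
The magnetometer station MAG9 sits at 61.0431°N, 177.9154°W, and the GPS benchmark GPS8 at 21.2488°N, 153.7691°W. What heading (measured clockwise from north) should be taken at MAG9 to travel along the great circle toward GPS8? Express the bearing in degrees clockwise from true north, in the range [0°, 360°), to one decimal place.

146.2°

Δλ = 24.1463°
y = sin Δλ · cos φ₂ = 0.381258
x = cos φ₁ sin φ₂ − sin φ₁ cos φ₂ cos Δλ = -0.568680
θ = atan2(y, x) = 146.1611° → 146.1611° (mod 360°)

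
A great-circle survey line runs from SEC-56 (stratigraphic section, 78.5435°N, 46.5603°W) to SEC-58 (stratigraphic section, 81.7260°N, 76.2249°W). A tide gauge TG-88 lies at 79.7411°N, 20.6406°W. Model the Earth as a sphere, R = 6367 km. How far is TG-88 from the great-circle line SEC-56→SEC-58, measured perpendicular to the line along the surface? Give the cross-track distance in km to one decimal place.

527.5 km

δ₁₃ = central angle SEC-56→TG-88 = 0.086939 rad  (haversine)
θ₁₃ = bearing SEC-56→TG-88 = 63.710°,  θ₁₂ = bearing SEC-56→SEC-58 = 316.096°
dₓₜ = R·arcsin(sin δ₁₃ · sin(θ₁₃ − θ₁₂)) = 6367·arcsin(0.08683·sin(-252.387°)) = 527.530 km
|dₓₜ| = 527.530 km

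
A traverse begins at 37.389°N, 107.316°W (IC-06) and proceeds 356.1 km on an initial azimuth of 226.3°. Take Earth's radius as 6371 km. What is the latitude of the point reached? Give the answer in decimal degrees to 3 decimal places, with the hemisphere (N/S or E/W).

δ = d/R = 356.1/6371 = 0.055894 rad
φ₂ = arcsin(sin φ₁ cos δ + cos φ₁ sin δ cos θ)
   = arcsin(0.60722·0.99844 + 0.79453·0.05586·-0.69088) = 35.14231°
λ₂ = λ₁ + atan2(sin θ sin δ cos φ₁, cos δ − sin φ₁ sin φ₂) = -110.14706°

35.142°N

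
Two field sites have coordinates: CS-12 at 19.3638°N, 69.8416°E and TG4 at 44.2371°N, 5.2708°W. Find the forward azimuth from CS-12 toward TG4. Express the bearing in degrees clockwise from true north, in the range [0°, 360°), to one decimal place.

310.8°

Δλ = -75.1124°
y = sin Δλ · cos φ₂ = -0.692409
x = cos φ₁ sin φ₂ − sin φ₁ cos φ₂ cos Δλ = 0.597133
θ = atan2(y, x) = -49.2255° → 310.7745° (mod 360°)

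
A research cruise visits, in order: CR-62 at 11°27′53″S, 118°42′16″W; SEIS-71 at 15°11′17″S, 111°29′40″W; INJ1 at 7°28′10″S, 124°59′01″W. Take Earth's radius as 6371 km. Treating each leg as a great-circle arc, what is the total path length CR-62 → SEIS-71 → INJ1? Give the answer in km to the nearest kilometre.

2585 km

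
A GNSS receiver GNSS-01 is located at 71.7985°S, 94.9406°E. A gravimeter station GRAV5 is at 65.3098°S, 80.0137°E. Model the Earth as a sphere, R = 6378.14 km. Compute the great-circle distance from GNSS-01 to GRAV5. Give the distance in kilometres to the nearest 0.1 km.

Δφ = 6.4887°,  Δλ = -14.9269°
a = sin²(Δφ/2) + cos φ₁ cos φ₂ sin²(Δλ/2) = 0.005404
c = 2·arcsin(√a) = 0.147162 rad = 8.4317°
d = R·c = 6378.14 × 0.147162 = 938.6 km

938.6 km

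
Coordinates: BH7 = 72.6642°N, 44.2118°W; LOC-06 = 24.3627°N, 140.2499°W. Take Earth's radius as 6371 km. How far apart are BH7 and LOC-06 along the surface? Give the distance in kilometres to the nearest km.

Δφ = -48.3015°,  Δλ = -96.0381°
a = sin²(Δφ/2) + cos φ₁ cos φ₂ sin²(Δλ/2) = 0.317390
c = 2·arcsin(√a) = 1.196927 rad = 68.5788°
d = R·c = 6371 × 1.196927 = 7625.6 km

7626 km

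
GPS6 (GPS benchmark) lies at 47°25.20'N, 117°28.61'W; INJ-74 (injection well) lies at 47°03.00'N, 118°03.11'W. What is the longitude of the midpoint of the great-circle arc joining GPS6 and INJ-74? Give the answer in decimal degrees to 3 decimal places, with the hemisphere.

GPS6: φ = +47.42000°, λ = -117.47683°
INJ-74: φ = +47.05000°, λ = -118.05183°
Bx = cos φ₂ cos Δλ = 0.681326,  By = cos φ₂ sin Δλ = -0.006838
φₘ = atan2(sin φ₁ + sin φ₂, √((cos φ₁ + Bx)² + By²)) = 47.23536°
λₘ = λ₁ + atan2(By, cos φ₁ + Bx) = -117.76534°

117.765°W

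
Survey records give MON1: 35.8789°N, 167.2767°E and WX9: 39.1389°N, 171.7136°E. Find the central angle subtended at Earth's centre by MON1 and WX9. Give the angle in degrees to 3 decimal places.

4.796°

Δφ = 3.2600°,  Δλ = 4.4369°
a = sin²(Δφ/2) + cos φ₁ cos φ₂ sin²(Δλ/2) = 0.001751
c = 2·arcsin(√a) = 0.083710 rad = 4.7962°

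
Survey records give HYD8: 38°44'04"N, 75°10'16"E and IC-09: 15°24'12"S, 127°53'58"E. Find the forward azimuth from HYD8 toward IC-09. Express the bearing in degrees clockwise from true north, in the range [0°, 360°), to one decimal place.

HYD8: φ = +38.73444°, λ = +75.17111°
IC-09: φ = -15.40333°, λ = +127.89944°
Δλ = 52.7283°
y = sin Δλ · cos φ₂ = 0.767189
x = cos φ₁ sin φ₂ − sin φ₁ cos φ₂ cos Δλ = -0.572509
θ = atan2(y, x) = 126.7319° → 126.7319° (mod 360°)

126.7°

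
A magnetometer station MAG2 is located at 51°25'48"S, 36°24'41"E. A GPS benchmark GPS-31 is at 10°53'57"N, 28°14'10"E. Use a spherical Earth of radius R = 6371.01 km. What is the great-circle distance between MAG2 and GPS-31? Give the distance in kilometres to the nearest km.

6975 km

MAG2: φ = -51.43000°, λ = +36.41139°
GPS-31: φ = +10.89917°, λ = +28.23611°
Δφ = 62.3292°,  Δλ = -8.1753°
a = sin²(Δφ/2) + cos φ₁ cos φ₂ sin²(Δλ/2) = 0.270915
c = 2·arcsin(√a) = 1.094861 rad = 62.7309°
d = R·c = 6371.01 × 1.094861 = 6975.4 km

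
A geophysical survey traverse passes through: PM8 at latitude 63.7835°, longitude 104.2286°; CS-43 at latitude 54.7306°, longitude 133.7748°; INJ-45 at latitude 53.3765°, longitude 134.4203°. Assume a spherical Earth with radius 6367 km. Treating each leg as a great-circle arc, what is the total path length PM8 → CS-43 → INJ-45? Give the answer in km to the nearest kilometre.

2087 km

PM8→CS-43: c = 0.303247 rad, d = 1930.77 km
CS-43→INJ-45: c = 0.024541 rad, d = 156.25 km
Total = 1930.77 + 156.25 = 2087.03 km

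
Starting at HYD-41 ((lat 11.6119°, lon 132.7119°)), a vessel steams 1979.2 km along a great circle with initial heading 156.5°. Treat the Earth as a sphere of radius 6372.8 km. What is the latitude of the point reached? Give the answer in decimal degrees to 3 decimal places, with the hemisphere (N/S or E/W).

4.753°S

δ = d/R = 1979.2/6372.8 = 0.310570 rad
φ₂ = arcsin(sin φ₁ cos δ + cos φ₁ sin δ cos θ)
   = arcsin(0.20128·0.95216 + 0.97953·0.30560·-0.91706) = -4.75338°
λ₂ = λ₁ + atan2(sin θ sin δ cos φ₁, cos δ − sin φ₁ sin φ₂) = 139.73554°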